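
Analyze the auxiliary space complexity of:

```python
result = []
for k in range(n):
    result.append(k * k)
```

Space complexity: O(n).
Auxiliary storage grows linearly with the input size n in the worst case.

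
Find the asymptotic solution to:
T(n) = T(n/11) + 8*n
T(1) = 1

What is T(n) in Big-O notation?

Geometric series: 8*n*(1 + 1/11 + 1/11^2 + ...) = O(n). T(n) = O(n).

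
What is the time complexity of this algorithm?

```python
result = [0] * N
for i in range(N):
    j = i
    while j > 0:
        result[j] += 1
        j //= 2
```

Time complexity: O(n log n).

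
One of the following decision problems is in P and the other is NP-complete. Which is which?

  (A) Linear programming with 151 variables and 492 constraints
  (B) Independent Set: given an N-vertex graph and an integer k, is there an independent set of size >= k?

(A) is P: the ellipsoid and interior-point methods run in polynomial time.
(B) is NP-complete: complement of Clique (with k part of the input).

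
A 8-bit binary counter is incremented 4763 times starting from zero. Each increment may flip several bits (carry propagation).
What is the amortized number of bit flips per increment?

Bit i flips on every 2^i-th increment, so over 4763 increments bit i flips floor(4763/2^i) times. Summing over i: total flips < 2 * 4763. Amortized: < 2 = O(1) per increment.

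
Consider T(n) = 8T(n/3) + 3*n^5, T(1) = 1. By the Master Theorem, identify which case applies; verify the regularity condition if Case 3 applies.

a=8, b=3, f(n)=3*n^5.
log_3(8) = 1.893 < 5.
f(n) = Omega(n^(1.893+epsilon)) for some epsilon > 0, so Case 3 is the candidate.
Regularity: a*f(n/b) = 8*3*(n/3)^5 = (8/243)*3*n^5 <= c*f(n) with c = 8/243 < 1. Satisfied.
Case 3: T(n) = Theta(n^5).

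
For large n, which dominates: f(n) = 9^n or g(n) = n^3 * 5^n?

f(n) = 9^n grows faster: 9^n / (n^3 5^n) = (9/5)^n / n^3 -> infinity since 9/5 > 1.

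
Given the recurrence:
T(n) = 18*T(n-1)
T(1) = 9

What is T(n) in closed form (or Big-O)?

Each step multiplies by 18. T(n) = T(1)*18^(n-1) = 9*18^(n-1).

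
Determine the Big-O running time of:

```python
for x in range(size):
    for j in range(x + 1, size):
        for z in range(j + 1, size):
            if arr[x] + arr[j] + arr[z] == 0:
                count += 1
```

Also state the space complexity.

Time complexity: O(n^3).
Space complexity: O(1).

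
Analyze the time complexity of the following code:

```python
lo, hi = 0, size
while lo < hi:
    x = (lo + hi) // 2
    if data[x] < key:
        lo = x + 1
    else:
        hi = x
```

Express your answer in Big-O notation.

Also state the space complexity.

Time complexity: O(log n).
Space complexity: O(1).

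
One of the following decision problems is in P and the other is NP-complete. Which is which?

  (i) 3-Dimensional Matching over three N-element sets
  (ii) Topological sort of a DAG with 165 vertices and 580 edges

(i) is NP-complete: one of Karp's 21 NP-complete problems.
(ii) is P: DFS-based topological sort runs in O(V+E).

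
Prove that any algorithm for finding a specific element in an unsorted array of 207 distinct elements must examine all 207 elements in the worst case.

Adversary argument: if the algorithm examines fewer than 207 elements, the adversary places the target in an unexamined position. The algorithm cannot distinguish 'not present' from 'in unexamined position'.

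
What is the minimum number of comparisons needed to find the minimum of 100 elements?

Finding the minimum requires 99 comparisons, identical reasoning to finding the maximum. Each comparison eliminates one candidate.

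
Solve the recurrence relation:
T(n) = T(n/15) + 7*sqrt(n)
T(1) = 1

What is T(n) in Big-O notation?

Each level contributes sqrt(n/15^k). Geometric series with ratio 1/sqrt(15) < 1 sums to O(sqrt(n)).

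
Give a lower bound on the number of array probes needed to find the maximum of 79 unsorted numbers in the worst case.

Adversary: any unprobed cell could hold a value larger than everything seen so far. If fewer than 79 cells are probed, the adversary places the max in an unprobed cell. So all 79 cells must be examined; together with 79-1 comparisons this is tight.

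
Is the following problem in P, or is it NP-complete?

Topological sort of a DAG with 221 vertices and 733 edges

This problem is in P: DFS-based topological sort runs in O(V+E).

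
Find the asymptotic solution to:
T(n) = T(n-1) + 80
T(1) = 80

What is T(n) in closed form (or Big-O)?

Unrolling: T(n) = T(n-1) + 80 = T(n-2) + 2*80 = ... = T(1) + (n-1)*80 = 80 + (n-1)*80 = 80n.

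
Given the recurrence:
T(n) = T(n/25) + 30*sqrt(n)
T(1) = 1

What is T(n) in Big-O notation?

Each level contributes sqrt(n/25^k). Geometric series with ratio 1/sqrt(25) < 1 sums to O(sqrt(n)).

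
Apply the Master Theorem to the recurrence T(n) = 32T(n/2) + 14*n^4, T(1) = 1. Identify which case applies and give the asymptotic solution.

a=32, b=2, f(n)=14*n^4.
log_2(32) = 5 > 4.
Since f(n) = O(n^4) is polynomially smaller than n^5, Case 1 applies.
T(n) = Theta(n^5).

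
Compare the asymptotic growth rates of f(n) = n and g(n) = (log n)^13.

f(n) = n grows faster: any positive polynomial dominates any polylog.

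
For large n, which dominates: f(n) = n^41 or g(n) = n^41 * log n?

g(n) = n^41 * log n grows faster: extra log n factor -> infinity.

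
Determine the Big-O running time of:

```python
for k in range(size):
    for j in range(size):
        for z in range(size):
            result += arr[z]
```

Time complexity: O(n^3).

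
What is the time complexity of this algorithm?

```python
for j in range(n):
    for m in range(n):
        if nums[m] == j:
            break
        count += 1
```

Time complexity: O(n^2).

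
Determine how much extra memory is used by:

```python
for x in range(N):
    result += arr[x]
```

Space complexity: O(1).
Only a constant amount of auxiliary storage is used; nothing grows with n.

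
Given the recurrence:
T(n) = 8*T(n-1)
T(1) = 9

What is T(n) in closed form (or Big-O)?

Each step multiplies by 8. T(n) = T(1)*8^(n-1) = 9*8^(n-1).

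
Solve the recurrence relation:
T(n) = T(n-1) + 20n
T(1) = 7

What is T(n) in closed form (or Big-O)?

Unrolling: T(n) = 7 + 20*(2 + 3 + ... + n) = 7 + 20*(n(n+1)/2 - 1) = O(n^2).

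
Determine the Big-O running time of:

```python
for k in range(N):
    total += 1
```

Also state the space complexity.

Time complexity: O(n).
Space complexity: O(1).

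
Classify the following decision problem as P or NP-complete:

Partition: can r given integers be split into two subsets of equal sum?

This problem is NP-complete: Subset Sum reduces to it (one of Karp's 21 NP-complete problems).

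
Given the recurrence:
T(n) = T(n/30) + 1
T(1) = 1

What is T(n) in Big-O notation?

Each step divides n by 30 and adds 1. After log_30(n) steps, T(n) = O(log n).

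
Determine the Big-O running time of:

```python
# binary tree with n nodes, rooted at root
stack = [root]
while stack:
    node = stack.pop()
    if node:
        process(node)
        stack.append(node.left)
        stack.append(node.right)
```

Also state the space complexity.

Time complexity: O(n).
Space complexity: O(n).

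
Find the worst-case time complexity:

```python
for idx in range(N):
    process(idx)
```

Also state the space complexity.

Time complexity: O(n).
Space complexity: O(1).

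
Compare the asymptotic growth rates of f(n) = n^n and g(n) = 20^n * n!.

g(n) = 20^n * n! grows faster: by Stirling n! ~ sqrt(2 pi n)(n/e)^n, so 20^n n! / n^n ~ (20/e)^n sqrt(2 pi n) -> infinity since 20/e > 1.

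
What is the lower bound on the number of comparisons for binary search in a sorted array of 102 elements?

With 102 possible positions, we need at least ceil(log_2(102)) = 7 comparisons. Each comparison splits the remaining candidates by at most half.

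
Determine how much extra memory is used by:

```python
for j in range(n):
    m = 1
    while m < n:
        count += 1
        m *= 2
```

Space complexity: O(1).
Only a constant amount of auxiliary storage is used; nothing grows with n.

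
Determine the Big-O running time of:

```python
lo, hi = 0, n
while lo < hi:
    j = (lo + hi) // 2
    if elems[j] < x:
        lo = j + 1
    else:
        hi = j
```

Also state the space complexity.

Time complexity: O(log n).
Space complexity: O(1).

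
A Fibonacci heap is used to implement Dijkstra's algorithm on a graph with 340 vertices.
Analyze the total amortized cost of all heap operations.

Dijkstra performs 340 insert, 340 extract-min, and at most E decrease-key operations. With Fibonacci heap: insert O(1) amortized, extract-min O(log n) amortized, decrease-key O(1) amortized. Total with n = 340: O(n * 1 + n * log n + E * 1) = O(n log n + E).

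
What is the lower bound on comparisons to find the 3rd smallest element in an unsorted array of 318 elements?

Finding the 3rd smallest of 318 elements requires Omega(n) comparisons. Every element must participate in at least one comparison; otherwise it could be the 3rd smallest.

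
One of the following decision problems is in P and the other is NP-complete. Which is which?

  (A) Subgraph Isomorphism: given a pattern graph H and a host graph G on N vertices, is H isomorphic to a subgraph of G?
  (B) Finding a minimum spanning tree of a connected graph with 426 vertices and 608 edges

(A) is NP-complete: generalizes Clique and Hamiltonian Path (pattern size is part of the input).
(B) is P: Kruskal's / Prim's algorithms run in polynomial time.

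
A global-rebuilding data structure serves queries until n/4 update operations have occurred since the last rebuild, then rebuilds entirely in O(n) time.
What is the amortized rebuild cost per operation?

The O(n) rebuild is triggered by n/4 operations, so each contributes O(n)/(n/4) = O(4) = O(1) to the rebuild cost.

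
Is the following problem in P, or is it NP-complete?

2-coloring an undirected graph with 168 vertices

This problem is in P: 2-coloring is bipartiteness testing via BFS, O(V+E).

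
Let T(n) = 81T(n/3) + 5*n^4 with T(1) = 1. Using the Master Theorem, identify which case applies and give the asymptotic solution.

a=81, b=3, f(n)=5*n^4.
log_3(81) = 4, so n^(log_b(a)) = n^4.
f(n) = Theta(n^4), so Case 2 applies.
T(n) = Theta(n^4 log n).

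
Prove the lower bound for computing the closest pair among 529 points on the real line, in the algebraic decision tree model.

Reduction from element distinctness: given 529 reals, the closest-pair distance is 0 iff two are equal. Element distinctness has an Omega(n log n) lower bound in the algebraic decision tree model (Ben-Or). Therefore closest pair on a line also requires Omega(n log n). Sorting then a linear scan achieves this.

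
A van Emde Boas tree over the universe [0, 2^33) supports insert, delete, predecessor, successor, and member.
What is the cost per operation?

vEB recursively partitions [0, 8589934592) into sqrt(u) clusters of size sqrt(u). Each operation recurses into either one cluster or the summary, never both: T(u) = T(sqrt(u)) + O(1) => T(u) = O(log log u) = O(log 33). This is worst-case, not just amortized.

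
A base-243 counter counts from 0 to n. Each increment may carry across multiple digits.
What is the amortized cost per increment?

Digit at position i changes every 243^i increments. Total digit changes over n increments: n * 243/(243-1) = O(n). Amortized: O(1).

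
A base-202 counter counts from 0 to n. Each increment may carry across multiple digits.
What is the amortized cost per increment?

Digit at position i changes every 202^i increments. Total digit changes over n increments: n * 202/(202-1) = O(n). Amortized: O(1).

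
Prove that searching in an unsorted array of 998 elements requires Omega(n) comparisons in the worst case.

An adversary can always place the target in the last position checked. Until all 998 positions are examined, the target might be in any unchecked position. Therefore 998 comparisons are necessary.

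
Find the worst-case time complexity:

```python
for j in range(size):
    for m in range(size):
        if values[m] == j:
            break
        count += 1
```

Time complexity: O(n^2).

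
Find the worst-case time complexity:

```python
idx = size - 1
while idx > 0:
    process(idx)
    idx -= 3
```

Time complexity: O(n).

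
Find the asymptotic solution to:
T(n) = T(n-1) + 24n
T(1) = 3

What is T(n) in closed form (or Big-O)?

Unrolling: T(n) = 3 + 24*(2 + 3 + ... + n) = 3 + 24*(n(n+1)/2 - 1) = O(n^2).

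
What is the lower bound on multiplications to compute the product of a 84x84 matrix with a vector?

A 84x84 matrix-vector product has 84 inner products of length 84. Output depends on all 84^2 = 7056 matrix entries. At least 7056 multiplications needed.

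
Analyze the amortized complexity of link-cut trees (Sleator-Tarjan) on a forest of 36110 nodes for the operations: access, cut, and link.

Link-cut trees represent the forest using splay trees over preferred paths. With potential Phi = sum over nodes of log(size of virtual subtree), each access on 36110 nodes is O(log 36110) = O(log n) amortized by the splay-tree access lemma. Cut and link are O(1) plus one access.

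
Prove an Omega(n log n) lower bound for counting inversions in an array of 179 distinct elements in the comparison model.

Decision-tree argument: at any leaf, the comparisons made (with transitivity) must totally order all 179 elements -- otherwise some pair (i,j) is unordered, and an adversary can present two inputs agreeing on every comparison made but with that pair flipped, changing the inversion count by 1, so the leaf's output is wrong on one of them. Hence the tree has >= 179! leaves and height >= log_2(179!) = Omega(n log n). Modified merge sort achieves O(n log n).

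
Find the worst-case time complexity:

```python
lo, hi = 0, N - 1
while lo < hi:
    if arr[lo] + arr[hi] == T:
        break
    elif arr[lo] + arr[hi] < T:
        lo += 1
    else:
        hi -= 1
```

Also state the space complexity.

Time complexity: O(n).
Space complexity: O(1).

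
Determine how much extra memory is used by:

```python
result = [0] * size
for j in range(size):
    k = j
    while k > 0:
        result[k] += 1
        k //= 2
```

Space complexity: O(n).
Auxiliary storage grows linearly with the input size n in the worst case.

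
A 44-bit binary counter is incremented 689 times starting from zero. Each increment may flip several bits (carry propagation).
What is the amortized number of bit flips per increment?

Bit i flips on every 2^i-th increment, so over 689 increments bit i flips floor(689/2^i) times. Summing over i: total flips < 2 * 689. Amortized: < 2 = O(1) per increment.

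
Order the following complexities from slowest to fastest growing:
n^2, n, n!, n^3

Ordered by growth rate: n < n^2 < n^3 < n!.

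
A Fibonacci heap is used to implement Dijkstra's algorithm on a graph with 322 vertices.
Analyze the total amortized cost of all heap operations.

Dijkstra performs 322 insert, 322 extract-min, and at most E decrease-key operations. With Fibonacci heap: insert O(1) amortized, extract-min O(log n) amortized, decrease-key O(1) amortized. Total with n = 322: O(n * 1 + n * log n + E * 1) = O(n log n + E).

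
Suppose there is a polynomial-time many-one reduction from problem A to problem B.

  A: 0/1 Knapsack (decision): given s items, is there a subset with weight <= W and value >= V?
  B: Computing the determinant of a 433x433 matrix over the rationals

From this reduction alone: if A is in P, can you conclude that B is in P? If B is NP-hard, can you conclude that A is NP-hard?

A poly-time reduction A <=_p B transfers tractability DOWN (B easy => A easy) and hardness UP (A hard => B hard), not the reverse.
From A in P, the reduction alone does NOT give B in P: any problem in P trivially reduces to SAT, yet SAT is not known to be in P.
From B NP-hard, the reduction alone does NOT give A NP-hard: again, easy problems reduce to hard ones.
(Here in fact A is NP-complete and B is in P, so no such reduction is known -- its existence would imply P = NP; the analysis concerns only what the assumed reduction would or would not let you conclude.)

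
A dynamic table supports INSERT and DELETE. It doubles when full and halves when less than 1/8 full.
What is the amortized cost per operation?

Using potential function Phi = |2*num_items - table_size| when load > 1/2, and Phi = table_size/2 - num_items otherwise. The gap of 1/8 vs 1/2 for shrinking prevents thrashing. Both insert and delete have O(1) amortized cost.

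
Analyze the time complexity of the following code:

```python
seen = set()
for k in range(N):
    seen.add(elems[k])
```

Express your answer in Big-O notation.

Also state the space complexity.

Time complexity: O(n).
Space complexity: O(n).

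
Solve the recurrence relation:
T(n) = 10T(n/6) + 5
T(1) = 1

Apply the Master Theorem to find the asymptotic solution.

a=10, b=6, f(n)=5. log_6(10) = 1.285. Case 1 of Master Theorem: T(n) = O(n^1.285).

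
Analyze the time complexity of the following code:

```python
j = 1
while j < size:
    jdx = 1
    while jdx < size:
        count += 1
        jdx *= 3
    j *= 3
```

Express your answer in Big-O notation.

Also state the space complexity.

Time complexity: O(log^2 n).
Space complexity: O(1).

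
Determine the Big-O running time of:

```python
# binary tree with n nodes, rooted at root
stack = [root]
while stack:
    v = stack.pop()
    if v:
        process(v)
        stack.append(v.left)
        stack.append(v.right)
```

Time complexity: O(n).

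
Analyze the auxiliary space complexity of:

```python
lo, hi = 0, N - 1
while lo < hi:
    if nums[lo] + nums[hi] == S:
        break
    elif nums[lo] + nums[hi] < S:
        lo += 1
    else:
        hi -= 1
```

Space complexity: O(1).
Only a constant amount of auxiliary storage is used; nothing grows with n.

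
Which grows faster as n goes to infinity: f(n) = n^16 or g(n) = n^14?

f(n) = n^16 grows faster: n^16/n^14 = n^2 -> infinity.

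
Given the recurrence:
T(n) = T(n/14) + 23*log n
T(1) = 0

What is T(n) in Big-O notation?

Each of the log_14(n) levels adds O(log n). T(n) = O(log^2 n).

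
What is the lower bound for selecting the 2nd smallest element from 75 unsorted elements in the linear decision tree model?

Selecting the 2nd smallest of 75 elements requires Omega(n) comparisons. Every element must be compared at least once. The BFPRT algorithm achieves O(n), making this tight.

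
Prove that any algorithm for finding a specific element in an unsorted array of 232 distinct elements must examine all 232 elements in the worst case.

Adversary argument: if the algorithm examines fewer than 232 elements, the adversary places the target in an unexamined position. The algorithm cannot distinguish 'not present' from 'in unexamined position'.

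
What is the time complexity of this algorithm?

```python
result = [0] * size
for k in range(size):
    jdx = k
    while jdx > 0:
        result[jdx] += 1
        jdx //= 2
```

Time complexity: O(n log n).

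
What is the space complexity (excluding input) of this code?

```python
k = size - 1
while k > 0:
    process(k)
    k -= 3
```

Space complexity: O(1).
Only a constant amount of auxiliary storage is used; nothing grows with n.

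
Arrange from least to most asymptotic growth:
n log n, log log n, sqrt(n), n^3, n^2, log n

Ordered by growth rate: log log n < log n < sqrt(n) < n log n < n^2 < n^3.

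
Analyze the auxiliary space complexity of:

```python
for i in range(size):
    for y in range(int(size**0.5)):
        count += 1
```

Space complexity: O(1).
Only a constant amount of auxiliary storage is used; nothing grows with n.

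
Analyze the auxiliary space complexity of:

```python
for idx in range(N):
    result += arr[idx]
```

Space complexity: O(1).
Only a constant amount of auxiliary storage is used; nothing grows with n.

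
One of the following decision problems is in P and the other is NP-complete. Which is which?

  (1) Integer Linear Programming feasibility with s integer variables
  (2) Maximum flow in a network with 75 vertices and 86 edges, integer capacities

(1) is NP-complete: ILP feasibility is NP-complete (LP relaxation is in P).
(2) is P: Edmonds-Karp / push-relabel run in polynomial time.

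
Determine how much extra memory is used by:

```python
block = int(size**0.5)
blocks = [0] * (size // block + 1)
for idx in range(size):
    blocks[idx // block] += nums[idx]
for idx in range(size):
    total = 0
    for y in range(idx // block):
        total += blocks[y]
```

Space complexity: O(sqrt(n)).
Storage scales with sqrt(n).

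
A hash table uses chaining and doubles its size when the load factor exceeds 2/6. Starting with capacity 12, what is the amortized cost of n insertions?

Rehashing occurs when load exceeds 2/6. Total rehash cost is geometric series summing to O(n). Each insertion itself is O(1). Amortized: O(1).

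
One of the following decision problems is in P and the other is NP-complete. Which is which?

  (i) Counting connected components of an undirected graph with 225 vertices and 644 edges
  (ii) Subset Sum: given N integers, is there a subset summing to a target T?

(i) is P: BFS/DFS visits each vertex and edge once: O(V+E).
(ii) is NP-complete: one of Karp's 21 NP-complete problems.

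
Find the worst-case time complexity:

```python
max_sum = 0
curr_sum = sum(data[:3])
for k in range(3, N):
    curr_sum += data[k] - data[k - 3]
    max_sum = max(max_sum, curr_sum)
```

Time complexity: O(n).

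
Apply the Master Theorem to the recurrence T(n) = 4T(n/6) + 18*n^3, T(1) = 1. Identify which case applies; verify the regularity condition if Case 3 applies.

a=4, b=6, f(n)=18*n^3.
log_6(4) = 0.7737 < 3.
f(n) = Omega(n^(0.7737+epsilon)) for some epsilon > 0, so Case 3 is the candidate.
Regularity: a*f(n/b) = 4*18*(n/6)^3 = (4/216)*18*n^3 <= c*f(n) with c = 4/216 < 1. Satisfied.
Case 3: T(n) = Theta(n^3).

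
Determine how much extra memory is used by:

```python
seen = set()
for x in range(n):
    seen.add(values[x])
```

Space complexity: O(n).
Auxiliary storage grows linearly with the input size n in the worst case.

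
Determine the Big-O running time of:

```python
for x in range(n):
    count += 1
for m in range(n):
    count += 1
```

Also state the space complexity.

Time complexity: O(n).
Space complexity: O(1).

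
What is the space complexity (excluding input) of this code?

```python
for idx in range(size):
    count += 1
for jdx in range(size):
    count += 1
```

Space complexity: O(1).
Only a constant amount of auxiliary storage is used; nothing grows with n.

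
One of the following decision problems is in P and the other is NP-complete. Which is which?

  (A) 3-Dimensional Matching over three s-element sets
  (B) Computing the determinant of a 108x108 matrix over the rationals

(A) is NP-complete: one of Karp's 21 NP-complete problems.
(B) is P: Gaussian elimination runs in O(n^3).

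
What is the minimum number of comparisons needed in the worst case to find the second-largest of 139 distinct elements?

Lower bound: finding the max needs 139-1 comparisons. By the adversary weight-doubling argument, the max must personally win >= ceil(log_2(139)) = 8 comparisons; the 2nd-largest is among those 8 losers, needing 8-1 more comparisons. Total >= 139-1 + 8-1 = 145. A balanced knockout tournament achieves this.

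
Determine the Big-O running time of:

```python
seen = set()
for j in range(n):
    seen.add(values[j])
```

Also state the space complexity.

Time complexity: O(n).
Space complexity: O(n).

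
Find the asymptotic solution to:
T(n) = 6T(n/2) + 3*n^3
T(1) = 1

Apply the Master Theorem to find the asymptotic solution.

a=6, b=2, f(n)=3*n^3. log_2(6) = 2.585 < 3. Case 3: T(n) = O(n^3).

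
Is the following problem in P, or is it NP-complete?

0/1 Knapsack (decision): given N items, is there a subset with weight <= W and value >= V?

This problem is NP-complete: reduces from Subset Sum.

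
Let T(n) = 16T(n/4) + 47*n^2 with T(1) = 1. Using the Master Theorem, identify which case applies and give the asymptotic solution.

a=16, b=4, f(n)=47*n^2.
log_4(16) = 2, so n^(log_b(a)) = n^2.
f(n) = Theta(n^2), so Case 2 applies.
T(n) = Theta(n^2 log n).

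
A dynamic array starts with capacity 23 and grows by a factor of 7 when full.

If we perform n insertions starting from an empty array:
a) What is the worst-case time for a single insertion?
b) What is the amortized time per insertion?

(a) Worst-case single insertion: O(n) -- when the array is full at capacity c, the resize copies all c elements, and c can be Theta(n).
(b) Resizes happen at sizes 23, 161, 1127, ... Total copy cost for n insertions: 23 + 161 + ... = O(n) (geometric series with ratio 1/7). Amortized cost per insertion: O(n)/n = O(1).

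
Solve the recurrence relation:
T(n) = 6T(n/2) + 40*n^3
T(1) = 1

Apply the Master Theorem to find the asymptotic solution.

a=6, b=2, f(n)=40*n^3. log_2(6) = 2.585 < 3. Case 3: T(n) = O(n^3).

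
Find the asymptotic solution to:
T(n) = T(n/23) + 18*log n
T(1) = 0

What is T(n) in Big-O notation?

Each of the log_23(n) levels adds O(log n). T(n) = O(log^2 n).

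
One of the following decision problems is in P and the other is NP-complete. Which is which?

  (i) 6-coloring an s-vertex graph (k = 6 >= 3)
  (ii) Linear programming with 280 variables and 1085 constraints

(i) is NP-complete: graph k-coloring for k>=3 is NP-complete by reduction from 3-SAT.
(ii) is P: the ellipsoid and interior-point methods run in polynomial time.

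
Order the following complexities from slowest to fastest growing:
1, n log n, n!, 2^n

Ordered by growth rate: 1 < n log n < 2^n < n!.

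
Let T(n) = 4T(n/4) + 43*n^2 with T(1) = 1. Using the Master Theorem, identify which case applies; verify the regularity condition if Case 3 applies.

a=4, b=4, f(n)=43*n^2.
log_4(4) = 1 < 2.
f(n) = Omega(n^(1+epsilon)) for some epsilon > 0, so Case 3 is the candidate.
Regularity: a*f(n/b) = 4*43*(n/4)^2 = (4/16)*43*n^2 <= c*f(n) with c = 4/16 < 1. Satisfied.
Case 3: T(n) = Theta(n^2).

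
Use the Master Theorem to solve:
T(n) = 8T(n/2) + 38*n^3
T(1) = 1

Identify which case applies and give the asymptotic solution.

a=8, b=2, f(n)=38*n^3.
log_2(8) = 3, so n^(log_b(a)) = n^3.
f(n) = Theta(n^3), so Case 2 applies.
T(n) = Theta(n^3 log n).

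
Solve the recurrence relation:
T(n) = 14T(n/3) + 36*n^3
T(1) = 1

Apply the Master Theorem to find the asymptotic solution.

a=14, b=3, f(n)=36*n^3. log_3(14) = 2.402 < 3. Case 3: T(n) = O(n^3).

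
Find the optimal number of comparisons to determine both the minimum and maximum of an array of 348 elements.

Naive approach: 694 comparisons (347 for max + 347 for min).
Optimal: Compare elements in pairs first (floor(n/2) = 174 comparisons), then find max among winners and min among losers (173 comparisons each).
Total: ceil(3n/2) - 2 = 520 comparisons. An adversary argument shows this is also a lower bound.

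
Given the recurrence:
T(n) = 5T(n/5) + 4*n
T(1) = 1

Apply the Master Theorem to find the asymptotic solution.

a=5, b=5, f(n)=4*n. log_5(5) = 1. Case 2: T(n) = O(n log n).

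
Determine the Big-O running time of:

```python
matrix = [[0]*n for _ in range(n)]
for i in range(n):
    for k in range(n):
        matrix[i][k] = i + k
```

Time complexity: O(n^2).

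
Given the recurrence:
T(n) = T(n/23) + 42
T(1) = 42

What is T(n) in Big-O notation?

Each step divides n by 23 and adds 42. After log_23(n) steps, T(n) = O(log n).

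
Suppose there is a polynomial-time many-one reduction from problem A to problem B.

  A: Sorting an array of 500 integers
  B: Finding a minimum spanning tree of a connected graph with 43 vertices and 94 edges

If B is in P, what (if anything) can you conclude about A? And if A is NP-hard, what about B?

A poly-time reduction A <=_p B means any A-instance can be transformed to a B-instance in poly time.
If B is in P: compose the reduction with B's poly-time algorithm to solve A in poly time, so A is in P.
If A is NP-hard: every NP problem reduces to A, which reduces to B; composing reductions, every NP problem reduces to B, so B is NP-hard.
(Here in fact A is P and B is P.)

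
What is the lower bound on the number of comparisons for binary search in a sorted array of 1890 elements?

With 1890 possible positions, we need at least ceil(log_2(1890)) = 11 comparisons. Each comparison splits the remaining candidates by at most half.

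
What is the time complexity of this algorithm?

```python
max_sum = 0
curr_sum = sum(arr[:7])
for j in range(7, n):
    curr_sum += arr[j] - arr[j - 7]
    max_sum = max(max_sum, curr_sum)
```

Time complexity: O(n).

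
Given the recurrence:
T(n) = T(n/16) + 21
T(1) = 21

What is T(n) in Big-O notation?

Each step divides n by 16 and adds 21. After log_16(n) steps, T(n) = O(log n).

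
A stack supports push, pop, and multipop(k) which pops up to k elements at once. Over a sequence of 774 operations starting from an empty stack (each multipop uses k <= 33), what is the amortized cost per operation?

Each element is pushed exactly once and popped at most once (whether by pop or as part of a multipop). So the total number of individual pops over the whole sequence is at most the number of pushes, which is at most 774. Total work <= 2 * 774, hence O(1) amortized per operation.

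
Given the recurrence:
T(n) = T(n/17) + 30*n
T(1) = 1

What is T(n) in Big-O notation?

Geometric series: 30*n*(1 + 1/17 + 1/17^2 + ...) = O(n). T(n) = O(n).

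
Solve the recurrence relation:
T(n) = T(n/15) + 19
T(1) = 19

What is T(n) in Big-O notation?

Each step divides n by 15 and adds 19. After log_15(n) steps, T(n) = O(log n).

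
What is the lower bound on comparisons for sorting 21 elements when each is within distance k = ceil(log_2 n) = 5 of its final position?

Partition the 21 positions into floor(n/k) blocks of k = 5 consecutive positions; any permutation within a block keeps every element within k of its final position, so there are at least (k!)^(n/k) distinguishable inputs. Lower bound: log_2((k!)^(n/k)) = (n/k) * log_2(k!) = Theta(n log k); with k = ceil(log_2 n), this is Omega(n log log n).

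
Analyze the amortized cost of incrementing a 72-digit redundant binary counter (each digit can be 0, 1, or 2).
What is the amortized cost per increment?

A redundant counter on 72 digits allows digit values 0, 1, 2. Increment adds 1 to the least significant digit and carries any 2 to a 0 plus +1 on the next digit. With potential Phi = (number of 2-digits), each increment does O(1) actual work plus a chain of carries, each of which decreases Phi by 1. Amortized O(1).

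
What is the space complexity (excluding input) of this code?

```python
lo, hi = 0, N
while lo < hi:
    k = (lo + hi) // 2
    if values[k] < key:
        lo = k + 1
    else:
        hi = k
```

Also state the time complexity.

Space complexity: O(1).
Only a constant amount of auxiliary storage is used; nothing grows with n.
Time complexity: O(log n).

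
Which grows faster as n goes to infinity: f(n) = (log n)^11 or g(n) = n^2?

g(n) = n^2 grows faster: any positive polynomial dominates any polylog.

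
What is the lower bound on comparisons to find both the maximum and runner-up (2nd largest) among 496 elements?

Lower bound: finding the max needs 496-1 comparisons. By an adversary weight-doubling argument, the maximum element must personally win at least ceil(log_2(496)) = 9 comparisons in any correct algorithm. The 2nd largest is among those 9 direct losers, and distinguishing it requires 9-1 more comparisons. Total >= 496-1 + 9-1 = 503. A balanced tournament achieves this bound exactly.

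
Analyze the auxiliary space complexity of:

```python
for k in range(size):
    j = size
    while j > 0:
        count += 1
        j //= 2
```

Space complexity: O(1).
Only a constant amount of auxiliary storage is used; nothing grows with n.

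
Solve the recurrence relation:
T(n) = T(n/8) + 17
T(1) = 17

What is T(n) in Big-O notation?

Each step divides n by 8 and adds 17. After log_8(n) steps, T(n) = O(log n).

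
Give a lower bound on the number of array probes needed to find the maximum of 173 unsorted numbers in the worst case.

Adversary: any unprobed cell could hold a value larger than everything seen so far. If fewer than 173 cells are probed, the adversary places the max in an unprobed cell. So all 173 cells must be examined; together with 173-1 comparisons this is tight.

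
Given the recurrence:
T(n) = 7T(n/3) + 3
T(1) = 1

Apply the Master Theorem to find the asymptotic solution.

a=7, b=3, f(n)=3. log_3(7) = 1.771. Case 1 of Master Theorem: T(n) = O(n^1.771).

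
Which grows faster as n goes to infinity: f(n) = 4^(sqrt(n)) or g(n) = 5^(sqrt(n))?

g(n) = 5^(sqrt(n)) grows faster: ratio is (5/4)^(sqrt(n)) -> infinity since 5/4 > 1.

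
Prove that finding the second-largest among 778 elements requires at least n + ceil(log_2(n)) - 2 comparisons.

Lower bound (adversary): identifying the maximum requires 778-1 comparisons (each eliminates one candidate). Assign weight 1 to each element; on each comparison the adversary lets the heavier side win and gives it the loser's weight. The max ends with weight 778, but each comparison it wins at most doubles its weight, so the max must win >= ceil(log_2(778)) = 10 comparisons. The second-largest is one of those 10 direct losers to the max, and identifying which one is largest needs >= 10-1 further comparisons. Total >= 778-1 + 10-1 = 786.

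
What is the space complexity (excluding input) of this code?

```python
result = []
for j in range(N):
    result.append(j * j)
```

Space complexity: O(n).
Auxiliary storage grows linearly with the input size n in the worst case.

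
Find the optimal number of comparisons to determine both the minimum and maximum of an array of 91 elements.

Naive approach: 180 comparisons (90 for max + 90 for min).
Optimal: Compare elements in pairs first (floor(n/2) = 45 comparisons), then find max among winners and min among losers (45 comparisons each).
Total: ceil(3n/2) - 2 = 135 comparisons. An adversary argument shows this is also a lower bound.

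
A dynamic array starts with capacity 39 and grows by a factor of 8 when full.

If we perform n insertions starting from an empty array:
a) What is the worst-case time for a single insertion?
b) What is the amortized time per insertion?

(a) Worst-case single insertion: O(n) -- when the array is full at capacity c, the resize copies all c elements, and c can be Theta(n).
(b) Resizes happen at sizes 39, 312, 2496, ... Total copy cost for n insertions: 39 + 312 + ... = O(n) (geometric series with ratio 1/8). Amortized cost per insertion: O(n)/n = O(1).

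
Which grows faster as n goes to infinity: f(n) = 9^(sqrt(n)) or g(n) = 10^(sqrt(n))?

g(n) = 10^(sqrt(n)) grows faster: ratio is (10/9)^(sqrt(n)) -> infinity since 10/9 > 1.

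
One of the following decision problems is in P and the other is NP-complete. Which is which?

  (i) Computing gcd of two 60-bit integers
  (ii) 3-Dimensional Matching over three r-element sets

(i) is P: the Euclidean algorithm runs in polynomial time in the bit-length.
(ii) is NP-complete: one of Karp's 21 NP-complete problems.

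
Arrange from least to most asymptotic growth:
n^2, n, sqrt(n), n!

Ordered by growth rate: sqrt(n) < n < n^2 < n!.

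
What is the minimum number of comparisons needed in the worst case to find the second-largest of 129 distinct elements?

Lower bound: finding the max needs 129-1 comparisons. By the adversary weight-doubling argument, the max must personally win >= ceil(log_2(129)) = 8 comparisons; the 2nd-largest is among those 8 losers, needing 8-1 more comparisons. Total >= 129-1 + 8-1 = 135. A balanced knockout tournament achieves this.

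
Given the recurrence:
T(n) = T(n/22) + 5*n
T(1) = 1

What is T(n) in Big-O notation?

Geometric series: 5*n*(1 + 1/22 + 1/22^2 + ...) = O(n). T(n) = O(n).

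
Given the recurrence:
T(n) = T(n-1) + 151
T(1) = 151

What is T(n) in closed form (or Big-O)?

Unrolling: T(n) = T(n-1) + 151 = T(n-2) + 2*151 = ... = T(1) + (n-1)*151 = 151 + (n-1)*151 = 151n.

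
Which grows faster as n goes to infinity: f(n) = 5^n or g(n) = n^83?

f(n) = 5^n grows faster: any exponential with base > 1 dominates every polynomial.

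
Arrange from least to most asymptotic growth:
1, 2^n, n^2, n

Ordered by growth rate: 1 < n < n^2 < 2^n.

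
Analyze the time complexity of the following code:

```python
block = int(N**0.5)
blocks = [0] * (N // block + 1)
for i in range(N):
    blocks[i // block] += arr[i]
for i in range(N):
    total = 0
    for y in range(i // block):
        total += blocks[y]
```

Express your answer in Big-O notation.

Time complexity: O(n * sqrt(n)).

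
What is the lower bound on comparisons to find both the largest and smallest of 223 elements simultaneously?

Pair elements first (floor(223/2) comparisons), then find max among winners and min among losers. Total: ceil(3*223/2) - 2 = 333 comparisons.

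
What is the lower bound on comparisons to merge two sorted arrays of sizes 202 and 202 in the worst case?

Adversary: with |202 - 202| <= 1 the inputs can be fully interleaved so that every adjacent pair in the merged output comes from different arrays. Then each of the 403 adjacent pairs must be directly compared, or the algorithm cannot determine their relative order. Standard merge meets this bound.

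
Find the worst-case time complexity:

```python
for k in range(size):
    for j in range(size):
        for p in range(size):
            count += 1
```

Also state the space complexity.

Time complexity: O(n^3).
Space complexity: O(1).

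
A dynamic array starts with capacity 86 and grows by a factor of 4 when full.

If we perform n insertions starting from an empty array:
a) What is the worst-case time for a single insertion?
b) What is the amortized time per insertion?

(a) Worst-case single insertion: O(n) -- when the array is full at capacity c, the resize copies all c elements, and c can be Theta(n).
(b) Resizes happen at sizes 86, 344, 1376, ... Total copy cost for n insertions: 86 + 344 + ... = O(n) (geometric series with ratio 1/4). Amortized cost per insertion: O(n)/n = O(1).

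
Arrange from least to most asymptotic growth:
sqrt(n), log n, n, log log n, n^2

Ordered by growth rate: log log n < log n < sqrt(n) < n < n^2.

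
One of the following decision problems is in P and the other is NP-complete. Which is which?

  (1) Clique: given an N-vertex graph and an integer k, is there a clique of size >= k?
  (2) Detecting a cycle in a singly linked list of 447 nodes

(1) is NP-complete: complement of Independent Set / Vertex Cover (with k part of the input).
(2) is P: Floyd's tortoise-and-hare runs in O(n) time, O(1) space.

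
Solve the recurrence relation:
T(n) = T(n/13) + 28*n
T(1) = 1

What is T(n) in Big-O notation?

Geometric series: 28*n*(1 + 1/13 + 1/13^2 + ...) = O(n). T(n) = O(n).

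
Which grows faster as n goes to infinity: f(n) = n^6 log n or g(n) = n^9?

g(n) = n^9 grows faster: n^9 / (n^6 log n) = n^3/log n -> infinity.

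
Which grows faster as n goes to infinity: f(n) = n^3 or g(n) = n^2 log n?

f(n) = n^3 grows faster: n^3 / (n^2 log n) = n/log n -> infinity.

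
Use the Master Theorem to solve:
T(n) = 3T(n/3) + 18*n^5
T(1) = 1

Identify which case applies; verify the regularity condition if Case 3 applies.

a=3, b=3, f(n)=18*n^5.
log_3(3) = 1 < 5.
f(n) = Omega(n^(1+epsilon)) for some epsilon > 0, so Case 3 is the candidate.
Regularity: a*f(n/b) = 3*18*(n/3)^5 = (3/243)*18*n^5 <= c*f(n) with c = 3/243 < 1. Satisfied.
Case 3: T(n) = Theta(n^5).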